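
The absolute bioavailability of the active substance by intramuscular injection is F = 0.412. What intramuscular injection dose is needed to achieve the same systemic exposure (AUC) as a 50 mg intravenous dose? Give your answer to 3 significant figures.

D_intramuscular = 121 mg

For equal systemic exposure: F × D_ev = D_iv
D_ev = D_iv / F = 50 / 0.412 = 121.359 mg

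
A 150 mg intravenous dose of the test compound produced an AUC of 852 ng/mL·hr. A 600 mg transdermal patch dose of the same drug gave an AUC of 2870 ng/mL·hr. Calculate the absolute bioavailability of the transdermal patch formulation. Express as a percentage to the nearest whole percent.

F = 84%

F = (AUC_ev / D_ev) / (AUC_iv / D_iv)
  = (2870/600) / (852/150)
  = 4.78333 / 5.68 = 0.8421
  = 84.21%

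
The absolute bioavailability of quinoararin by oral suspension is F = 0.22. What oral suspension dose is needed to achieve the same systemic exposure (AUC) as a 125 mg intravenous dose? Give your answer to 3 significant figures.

D_oral = 568 mg

For equal systemic exposure: F × D_ev = D_iv
D_ev = D_iv / F = 125 / 0.22 = 568.182 mg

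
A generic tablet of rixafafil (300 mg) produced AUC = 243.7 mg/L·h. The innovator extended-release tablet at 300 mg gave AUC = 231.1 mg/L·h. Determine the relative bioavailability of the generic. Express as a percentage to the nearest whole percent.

F_rel = 105%

F_rel = (AUC_test/D_test) / (AUC_ref/D_ref)
      = (243.7/300) / (231.1/300)
      = 0.812333 / 0.770333 = 1.0545 = 105.45%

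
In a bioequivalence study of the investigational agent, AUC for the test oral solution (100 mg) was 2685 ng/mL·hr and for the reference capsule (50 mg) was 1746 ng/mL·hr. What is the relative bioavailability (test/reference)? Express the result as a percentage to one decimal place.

F_rel = 76.9%

F_rel = (AUC_test/D_test) / (AUC_ref/D_ref)
      = (2685/100) / (1746/50)
      = 26.85 / 34.92 = 0.7689 = 76.89%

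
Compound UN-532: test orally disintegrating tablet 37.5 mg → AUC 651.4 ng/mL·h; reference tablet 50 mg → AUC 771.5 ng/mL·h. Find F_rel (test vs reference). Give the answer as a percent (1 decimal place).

F_rel = (AUC_test/D_test) / (AUC_ref/D_ref)
      = (651.4/37.5) / (771.5/50)
      = 17.3707 / 15.43 = 1.1258 = 112.58%

F_rel = 112.6%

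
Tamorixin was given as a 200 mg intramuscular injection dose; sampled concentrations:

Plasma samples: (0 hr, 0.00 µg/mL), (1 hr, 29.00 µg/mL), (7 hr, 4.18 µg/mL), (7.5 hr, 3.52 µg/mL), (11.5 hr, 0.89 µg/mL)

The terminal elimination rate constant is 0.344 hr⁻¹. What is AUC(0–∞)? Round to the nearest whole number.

Trapezoidal AUC_0→11.5:
  [0→1]: (0.00+29.00)/2 × 1 = 14.5
  [1→7]: (29.00+4.18)/2 × 6 = 99.54
  [7→7.5]: (4.18+3.52)/2 × 0.5 = 1.925
  [7.5→11.5]: (3.52+0.89)/2 × 4 = 8.82
  Sum = 124.785 µg/mL·hr
Extrapolated tail: C_last / k_e = 0.89 / 0.344 = 2.587
AUC_0→∞ = 124.785 + 2.587 = 127.372 µg/mL·hr

AUC = 127 µg/mL·hr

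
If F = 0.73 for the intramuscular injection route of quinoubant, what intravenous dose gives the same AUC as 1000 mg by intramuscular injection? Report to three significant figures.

Systemic exposure from an extravascular dose = F × D_ev, so the equivalent IV dose is F × D_ev.
D_iv = F × D_ev = 0.73 × 1000 = 730 mg

D_iv = 730 mg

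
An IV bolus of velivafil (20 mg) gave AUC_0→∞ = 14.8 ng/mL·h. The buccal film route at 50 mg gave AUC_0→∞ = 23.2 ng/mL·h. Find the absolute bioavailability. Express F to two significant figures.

F = 0.63

F = (AUC_ev / D_ev) / (AUC_iv / D_iv)
  = (23.2/50) / (14.8/20)
  = 0.464 / 0.74 = 0.6270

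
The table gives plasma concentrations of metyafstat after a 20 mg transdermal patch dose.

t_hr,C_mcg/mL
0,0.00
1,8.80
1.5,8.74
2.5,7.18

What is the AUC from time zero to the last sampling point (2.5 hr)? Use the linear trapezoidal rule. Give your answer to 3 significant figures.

Trapezoidal AUC_0→2.5:
  [0→1]: (0.00+8.80)/2 × 1 = 4.4
  [1→1.5]: (8.80+8.74)/2 × 0.5 = 4.385
  [1.5→2.5]: (8.74+7.18)/2 × 1 = 7.96
  Sum = 16.745 mcg/mL·hr

AUC = 16.7 mcg/mL·hr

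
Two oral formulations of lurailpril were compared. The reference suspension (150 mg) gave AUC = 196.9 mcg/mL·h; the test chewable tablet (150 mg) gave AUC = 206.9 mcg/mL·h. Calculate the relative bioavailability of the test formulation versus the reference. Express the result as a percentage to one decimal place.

F_rel = (AUC_test/D_test) / (AUC_ref/D_ref)
      = (206.9/150) / (196.9/150)
      = 1.37933 / 1.31267 = 1.0508 = 105.08%

F_rel = 105.1%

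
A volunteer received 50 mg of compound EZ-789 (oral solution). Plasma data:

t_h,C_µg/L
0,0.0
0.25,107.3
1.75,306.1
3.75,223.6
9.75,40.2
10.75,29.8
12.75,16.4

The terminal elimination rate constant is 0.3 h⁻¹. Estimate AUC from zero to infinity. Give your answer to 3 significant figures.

Trapezoidal AUC_0→12.75:
  [0→0.25]: (0.0+107.3)/2 × 0.25 = 13.4125
  [0.25→1.75]: (107.3+306.1)/2 × 1.5 = 310.05
  [1.75→3.75]: (306.1+223.6)/2 × 2 = 529.7
  [3.75→9.75]: (223.6+40.2)/2 × 6 = 791.4
  [9.75→10.75]: (40.2+29.8)/2 × 1 = 35.0
  [10.75→12.75]: (29.8+16.4)/2 × 2 = 46.2
  Sum = 1725.7625 µg/L·h
Extrapolated tail: C_last / k_e = 16.4 / 0.3 = 54.667
AUC_0→∞ = 1725.7625 + 54.667 = 1780.4295 µg/L·h

AUC = 1780 µg/L·h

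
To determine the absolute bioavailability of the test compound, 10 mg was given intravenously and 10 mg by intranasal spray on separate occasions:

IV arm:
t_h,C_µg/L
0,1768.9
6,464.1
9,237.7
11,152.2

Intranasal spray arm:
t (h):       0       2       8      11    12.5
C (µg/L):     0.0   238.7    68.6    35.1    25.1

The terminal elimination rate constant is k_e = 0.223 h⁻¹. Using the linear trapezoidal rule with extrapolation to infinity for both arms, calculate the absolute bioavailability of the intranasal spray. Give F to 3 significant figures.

F = 0.167

Trapezoidal AUC_0→11 (IV):
  [0→6]: (1768.9+464.1)/2 × 6 = 6699.0
  [6→9]: (464.1+237.7)/2 × 3 = 1052.7
  [9→11]: (237.7+152.2)/2 × 2 = 389.9
  Sum = 8141.6 µg/L·h
IV tail: 152.2/0.223 = 682.511; AUC_iv,0→∞ = 8141.6 + 682.511 = 8824.111 µg/L·h
Trapezoidal AUC_0→12.5 (intranasal spray):
  [0→2]: (0.0+238.7)/2 × 2 = 238.7
  [2→8]: (238.7+68.6)/2 × 6 = 921.9
  [8→11]: (68.6+35.1)/2 × 3 = 155.55
  [11→12.5]: (35.1+25.1)/2 × 1.5 = 45.15
  Sum = 1361.3 µg/L·h
intranasal spray tail: 25.1/0.223 = 112.556; AUC_ev,0→∞ = 1361.3 + 112.556 = 1473.856 µg/L·h
F = (AUC_ev/D_ev)/(AUC_iv/D_iv) = (1473.856/10)/(8824.111/10) = 147.3856/882.4111 = 0.1670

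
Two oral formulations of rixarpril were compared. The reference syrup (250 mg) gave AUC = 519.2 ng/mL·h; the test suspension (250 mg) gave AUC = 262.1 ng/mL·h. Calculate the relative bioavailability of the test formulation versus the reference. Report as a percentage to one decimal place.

F_rel = 50.5%

F_rel = (AUC_test/D_test) / (AUC_ref/D_ref)
      = (262.1/250) / (519.2/250)
      = 1.0484 / 2.0768 = 0.5048 = 50.48%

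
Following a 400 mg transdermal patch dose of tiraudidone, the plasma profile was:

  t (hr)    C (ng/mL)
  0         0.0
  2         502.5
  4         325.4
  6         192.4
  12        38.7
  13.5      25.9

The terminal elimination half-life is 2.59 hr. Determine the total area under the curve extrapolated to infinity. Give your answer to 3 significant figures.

AUC = 2690 ng/mL·hr

Trapezoidal AUC_0→13.5:
  [0→2]: (0.0+502.5)/2 × 2 = 502.5
  [2→4]: (502.5+325.4)/2 × 2 = 827.9
  [4→6]: (325.4+192.4)/2 × 2 = 517.8
  [6→12]: (192.4+38.7)/2 × 6 = 693.3
  [12→13.5]: (38.7+25.9)/2 × 1.5 = 48.45
  Sum = 2589.95 ng/mL·hr
k_e = ln2 / t½ = 0.693147 / 2.59 = 0.2676 hr^-1
Extrapolated tail: C_last / k_e = 25.9 / 0.2676 = 96.786
AUC_0→∞ = 2589.95 + 96.786 = 2686.736 ng/mL·hr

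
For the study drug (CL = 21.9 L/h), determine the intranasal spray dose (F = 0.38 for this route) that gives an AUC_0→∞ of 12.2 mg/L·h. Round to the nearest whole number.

Dose = CL × AUC_0→∞ / F
     = 21.9 × 12.2 / 0.38 = 703.105 mg

Dose = 703 mg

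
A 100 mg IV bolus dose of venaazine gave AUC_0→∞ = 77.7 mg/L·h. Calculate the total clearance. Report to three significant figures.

CL = Dose_iv / AUC_0→∞
   = 100 / 77.7 = 1.287 L/h

CL = 1.29 L/h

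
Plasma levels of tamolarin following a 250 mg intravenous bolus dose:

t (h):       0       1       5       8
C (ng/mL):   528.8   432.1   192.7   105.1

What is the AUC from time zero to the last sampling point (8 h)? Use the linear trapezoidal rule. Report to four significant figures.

Trapezoidal AUC_0→8:
  [0→1]: (528.8+432.1)/2 × 1 = 480.45
  [1→5]: (432.1+192.7)/2 × 4 = 1249.6
  [5→8]: (192.7+105.1)/2 × 3 = 446.7
  Sum = 2176.75 ng/mL·h

AUC = 2177 ng/mL·h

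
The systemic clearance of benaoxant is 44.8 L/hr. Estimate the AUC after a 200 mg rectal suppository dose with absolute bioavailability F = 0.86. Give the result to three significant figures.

AUC = 3.84 mg/L·hr

AUC_0→∞ = F × Dose / CL
        = 0.86 × 200 / 44.8 = 3.83929 mg/L·hr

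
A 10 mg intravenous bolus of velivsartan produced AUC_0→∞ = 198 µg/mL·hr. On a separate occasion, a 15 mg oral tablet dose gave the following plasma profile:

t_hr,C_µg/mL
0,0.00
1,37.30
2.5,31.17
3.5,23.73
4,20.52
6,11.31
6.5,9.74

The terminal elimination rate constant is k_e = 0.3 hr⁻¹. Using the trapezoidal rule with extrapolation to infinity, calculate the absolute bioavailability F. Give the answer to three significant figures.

Trapezoidal AUC_0→6.5 (oral tablet):
  [0→1]: (0.00+37.30)/2 × 1 = 18.65
  [1→2.5]: (37.30+31.17)/2 × 1.5 = 51.3525
  [2.5→3.5]: (31.17+23.73)/2 × 1 = 27.45
  [3.5→4]: (23.73+20.52)/2 × 0.5 = 11.0625
  [4→6]: (20.52+11.31)/2 × 2 = 31.83
  [6→6.5]: (11.31+9.74)/2 × 0.5 = 5.2625
  Sum = 145.6075 µg/mL·hr
Tail: C_last/k_e = 9.74/0.3 = 32.467
AUC_0→∞ (oral tablet) = 145.6075 + 32.467 = 178.0745 µg/mL·hr
F = (AUC_ev/D_ev)/(AUC_iv/D_iv) = (178.0745/15)/(198/10) = 11.8716/19.8 = 0.5996

F = 0.600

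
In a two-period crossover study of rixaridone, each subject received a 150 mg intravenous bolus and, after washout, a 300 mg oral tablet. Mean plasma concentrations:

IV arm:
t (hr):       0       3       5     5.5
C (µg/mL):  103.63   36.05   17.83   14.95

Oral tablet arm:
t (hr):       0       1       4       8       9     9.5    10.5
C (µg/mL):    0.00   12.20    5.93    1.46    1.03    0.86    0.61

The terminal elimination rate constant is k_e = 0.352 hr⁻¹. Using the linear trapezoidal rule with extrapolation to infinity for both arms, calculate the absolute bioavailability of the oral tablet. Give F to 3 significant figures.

Trapezoidal AUC_0→5.5 (IV):
  [0→3]: (103.63+36.05)/2 × 3 = 209.52
  [3→5]: (36.05+17.83)/2 × 2 = 53.88
  [5→5.5]: (17.83+14.95)/2 × 0.5 = 8.195
  Sum = 271.595 µg/mL·hr
IV tail: 14.95/0.352 = 42.472; AUC_iv,0→∞ = 271.595 + 42.472 = 314.067 µg/mL·hr
Trapezoidal AUC_0→10.5 (oral tablet):
  [0→1]: (0.00+12.20)/2 × 1 = 6.1
  [1→4]: (12.20+5.93)/2 × 3 = 27.195
  [4→8]: (5.93+1.46)/2 × 4 = 14.78
  [8→9]: (1.46+1.03)/2 × 1 = 1.245
  [9→9.5]: (1.03+0.86)/2 × 0.5 = 0.4725
  [9.5→10.5]: (0.86+0.61)/2 × 1 = 0.735
  Sum = 50.5275 µg/mL·hr
oral tablet tail: 0.61/0.352 = 1.733; AUC_ev,0→∞ = 50.5275 + 1.733 = 52.2605 µg/mL·hr
F = (AUC_ev/D_ev)/(AUC_iv/D_iv) = (52.2605/300)/(314.067/150) = 0.174202/2.09378 = 0.0832

F = 0.0832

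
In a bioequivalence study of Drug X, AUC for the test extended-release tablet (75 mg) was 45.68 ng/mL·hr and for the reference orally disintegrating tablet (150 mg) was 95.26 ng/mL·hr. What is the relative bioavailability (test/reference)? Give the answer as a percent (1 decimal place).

F_rel = (AUC_test/D_test) / (AUC_ref/D_ref)
      = (45.68/75) / (95.26/150)
      = 0.609067 / 0.635067 = 0.9591 = 95.91%

F_rel = 95.9%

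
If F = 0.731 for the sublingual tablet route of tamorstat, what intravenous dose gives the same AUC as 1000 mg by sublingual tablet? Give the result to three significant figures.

Systemic exposure from an extravascular dose = F × D_ev, so the equivalent IV dose is F × D_ev.
D_iv = F × D_ev = 0.731 × 1000 = 731 mg

D_iv = 731 mg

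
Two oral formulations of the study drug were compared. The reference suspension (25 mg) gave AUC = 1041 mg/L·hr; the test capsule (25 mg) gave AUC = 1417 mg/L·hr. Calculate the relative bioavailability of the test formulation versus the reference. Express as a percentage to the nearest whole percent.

F_rel = (AUC_test/D_test) / (AUC_ref/D_ref)
      = (1417/25) / (1041/25)
      = 56.68 / 41.64 = 1.3612 = 136.12%

F_rel = 136%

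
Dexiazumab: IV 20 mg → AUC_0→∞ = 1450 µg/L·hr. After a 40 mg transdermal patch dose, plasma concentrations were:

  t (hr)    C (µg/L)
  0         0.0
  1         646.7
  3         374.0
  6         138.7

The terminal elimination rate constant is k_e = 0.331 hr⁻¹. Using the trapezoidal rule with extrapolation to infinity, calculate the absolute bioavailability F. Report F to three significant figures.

Trapezoidal AUC_0→6 (transdermal patch):
  [0→1]: (0.0+646.7)/2 × 1 = 323.35
  [1→3]: (646.7+374.0)/2 × 2 = 1020.7
  [3→6]: (374.0+138.7)/2 × 3 = 769.05
  Sum = 2113.1 µg/L·hr
Tail: C_last/k_e = 138.7/0.331 = 419.033
AUC_0→∞ (transdermal patch) = 2113.1 + 419.033 = 2532.133 µg/L·hr
F = (AUC_ev/D_ev)/(AUC_iv/D_iv) = (2532.133/40)/(1450/20) = 63.303325/72.5 = 0.8731

F = 0.873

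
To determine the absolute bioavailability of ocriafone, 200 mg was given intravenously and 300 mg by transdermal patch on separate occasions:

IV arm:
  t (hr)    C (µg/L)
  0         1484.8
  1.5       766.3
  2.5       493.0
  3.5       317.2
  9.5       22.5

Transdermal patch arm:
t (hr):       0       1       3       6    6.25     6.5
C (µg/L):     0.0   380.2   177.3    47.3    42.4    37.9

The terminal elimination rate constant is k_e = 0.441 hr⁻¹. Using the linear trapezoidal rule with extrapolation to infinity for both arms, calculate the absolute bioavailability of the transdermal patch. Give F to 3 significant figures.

F = 0.209

Trapezoidal AUC_0→9.5 (IV):
  [0→1.5]: (1484.8+766.3)/2 × 1.5 = 1688.325
  [1.5→2.5]: (766.3+493.0)/2 × 1 = 629.65
  [2.5→3.5]: (493.0+317.2)/2 × 1 = 405.1
  [3.5→9.5]: (317.2+22.5)/2 × 6 = 1019.1
  Sum = 3742.175 µg/L·hr
IV tail: 22.5/0.441 = 51.020; AUC_iv,0→∞ = 3742.175 + 51.020 = 3793.195 µg/L·hr
Trapezoidal AUC_0→6.5 (transdermal patch):
  [0→1]: (0.0+380.2)/2 × 1 = 190.1
  [1→3]: (380.2+177.3)/2 × 2 = 557.5
  [3→6]: (177.3+47.3)/2 × 3 = 336.9
  [6→6.25]: (47.3+42.4)/2 × 0.25 = 11.2125
  [6.25→6.5]: (42.4+37.9)/2 × 0.25 = 10.0375
  Sum = 1105.75 µg/L·hr
transdermal patch tail: 37.9/0.441 = 85.941; AUC_ev,0→∞ = 1105.75 + 85.941 = 1191.691 µg/L·hr
F = (AUC_ev/D_ev)/(AUC_iv/D_iv) = (1191.691/300)/(3793.195/200) = 3.9723/18.965975 = 0.2094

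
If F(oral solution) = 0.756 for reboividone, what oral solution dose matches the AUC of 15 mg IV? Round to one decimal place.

For equal systemic exposure: F × D_ev = D_iv
D_ev = D_iv / F = 15 / 0.756 = 19.8413 mg

D_oral = 19.8 mg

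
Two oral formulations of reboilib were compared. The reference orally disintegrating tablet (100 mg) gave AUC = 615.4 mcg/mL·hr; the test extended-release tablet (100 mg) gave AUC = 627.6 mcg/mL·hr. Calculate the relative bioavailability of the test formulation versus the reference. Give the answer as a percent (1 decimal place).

F_rel = 102.0%

F_rel = (AUC_test/D_test) / (AUC_ref/D_ref)
      = (627.6/100) / (615.4/100)
      = 6.276 / 6.154 = 1.0198 = 101.98%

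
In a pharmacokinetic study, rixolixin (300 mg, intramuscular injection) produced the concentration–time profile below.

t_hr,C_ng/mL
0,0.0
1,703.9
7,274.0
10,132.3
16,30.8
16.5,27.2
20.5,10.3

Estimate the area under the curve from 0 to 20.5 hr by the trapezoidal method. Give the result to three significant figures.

AUC = 4470 ng/mL·hr

Trapezoidal AUC_0→20.5:
  [0→1]: (0.0+703.9)/2 × 1 = 351.95
  [1→7]: (703.9+274.0)/2 × 6 = 2933.7
  [7→10]: (274.0+132.3)/2 × 3 = 609.45
  [10→16]: (132.3+30.8)/2 × 6 = 489.3
  [16→16.5]: (30.8+27.2)/2 × 0.5 = 14.5
  [16.5→20.5]: (27.2+10.3)/2 × 4 = 75.0
  Sum = 4473.9 ng/mL·hr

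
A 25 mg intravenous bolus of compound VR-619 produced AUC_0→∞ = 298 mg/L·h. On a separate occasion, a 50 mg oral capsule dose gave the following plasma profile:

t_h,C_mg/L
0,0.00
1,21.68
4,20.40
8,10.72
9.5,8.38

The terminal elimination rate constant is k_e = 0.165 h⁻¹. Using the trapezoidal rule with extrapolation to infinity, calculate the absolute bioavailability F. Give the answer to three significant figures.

F = 0.338

Trapezoidal AUC_0→9.5 (oral capsule):
  [0→1]: (0.00+21.68)/2 × 1 = 10.84
  [1→4]: (21.68+20.40)/2 × 3 = 63.12
  [4→8]: (20.40+10.72)/2 × 4 = 62.24
  [8→9.5]: (10.72+8.38)/2 × 1.5 = 14.325
  Sum = 150.525 mg/L·h
Tail: C_last/k_e = 8.38/0.165 = 50.788
AUC_0→∞ (oral capsule) = 150.525 + 50.788 = 201.313 mg/L·h
F = (AUC_ev/D_ev)/(AUC_iv/D_iv) = (201.313/50)/(298/25) = 4.02626/11.92 = 0.3378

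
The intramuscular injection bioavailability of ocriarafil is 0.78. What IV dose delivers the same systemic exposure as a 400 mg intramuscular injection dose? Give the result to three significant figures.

D_iv = 312 mg

Systemic exposure from an extravascular dose = F × D_ev, so the equivalent IV dose is F × D_ev.
D_iv = F × D_ev = 0.78 × 400 = 312 mg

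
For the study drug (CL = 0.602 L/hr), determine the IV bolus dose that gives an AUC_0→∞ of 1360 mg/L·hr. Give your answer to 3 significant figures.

Dose_iv = CL × AUC_0→∞
     = 0.602 × 1360 = 818.72 mg

Dose = 819 mg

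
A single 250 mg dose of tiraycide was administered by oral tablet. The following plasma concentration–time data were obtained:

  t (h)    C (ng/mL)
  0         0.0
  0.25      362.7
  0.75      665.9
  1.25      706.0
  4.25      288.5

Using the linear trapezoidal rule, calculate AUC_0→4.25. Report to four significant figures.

AUC = 2137 ng/mL·h

Trapezoidal AUC_0→4.25:
  [0→0.25]: (0.0+362.7)/2 × 0.25 = 45.3375
  [0.25→0.75]: (362.7+665.9)/2 × 0.5 = 257.15
  [0.75→1.25]: (665.9+706.0)/2 × 0.5 = 342.975
  [1.25→4.25]: (706.0+288.5)/2 × 3 = 1491.75
  Sum = 2137.2125 ng/mL·h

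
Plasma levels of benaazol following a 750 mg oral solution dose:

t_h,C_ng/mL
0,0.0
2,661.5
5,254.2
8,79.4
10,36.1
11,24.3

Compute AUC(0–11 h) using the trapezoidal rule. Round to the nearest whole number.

Trapezoidal AUC_0→11:
  [0→2]: (0.0+661.5)/2 × 2 = 661.5
  [2→5]: (661.5+254.2)/2 × 3 = 1373.55
  [5→8]: (254.2+79.4)/2 × 3 = 500.4
  [8→10]: (79.4+36.1)/2 × 2 = 115.5
  [10→11]: (36.1+24.3)/2 × 1 = 30.2
  Sum = 2681.15 ng/mL·h

AUC = 2681 ng/mL·h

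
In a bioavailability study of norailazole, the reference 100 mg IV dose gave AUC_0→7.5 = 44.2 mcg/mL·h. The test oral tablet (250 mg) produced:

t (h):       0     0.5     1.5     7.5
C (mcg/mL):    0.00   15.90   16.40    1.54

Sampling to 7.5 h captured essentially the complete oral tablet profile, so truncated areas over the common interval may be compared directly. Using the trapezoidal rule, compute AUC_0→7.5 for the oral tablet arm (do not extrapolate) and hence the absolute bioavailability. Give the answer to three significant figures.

F = 0.669

Trapezoidal AUC_0→7.5 (oral tablet):
  [0→0.5]: (0.00+15.90)/2 × 0.5 = 3.975
  [0.5→1.5]: (15.90+16.40)/2 × 1 = 16.15
  [1.5→7.5]: (16.40+1.54)/2 × 6 = 53.82
  Sum = 73.945 mcg/mL·h
F = (AUC_ev/D_ev)/(AUC_iv/D_iv) = (73.945/250)/(44.2/100) = 0.29578/0.442 = 0.6692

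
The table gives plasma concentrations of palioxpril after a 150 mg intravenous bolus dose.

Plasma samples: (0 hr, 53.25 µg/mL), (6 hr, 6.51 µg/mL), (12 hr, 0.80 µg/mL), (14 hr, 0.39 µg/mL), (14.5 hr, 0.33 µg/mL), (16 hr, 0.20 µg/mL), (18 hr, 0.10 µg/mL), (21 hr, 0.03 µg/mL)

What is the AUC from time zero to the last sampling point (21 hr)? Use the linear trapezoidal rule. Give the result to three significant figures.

AUC = 203 µg/mL·hr

Trapezoidal AUC_0→21:
  [0→6]: (53.25+6.51)/2 × 6 = 179.28
  [6→12]: (6.51+0.80)/2 × 6 = 21.93
  [12→14]: (0.80+0.39)/2 × 2 = 1.19
  [14→14.5]: (0.39+0.33)/2 × 0.5 = 0.18
  [14.5→16]: (0.33+0.20)/2 × 1.5 = 0.3975
  [16→18]: (0.20+0.10)/2 × 2 = 0.3
  [18→21]: (0.10+0.03)/2 × 3 = 0.195
  Sum = 203.4725 µg/mL·hr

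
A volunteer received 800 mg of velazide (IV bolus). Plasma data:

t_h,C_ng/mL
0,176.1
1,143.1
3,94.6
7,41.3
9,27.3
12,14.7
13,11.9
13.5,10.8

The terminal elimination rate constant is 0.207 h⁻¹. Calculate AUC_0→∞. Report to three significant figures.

AUC = 872 ng/mL·h

Trapezoidal AUC_0→13.5:
  [0→1]: (176.1+143.1)/2 × 1 = 159.6
  [1→3]: (143.1+94.6)/2 × 2 = 237.7
  [3→7]: (94.6+41.3)/2 × 4 = 271.8
  [7→9]: (41.3+27.3)/2 × 2 = 68.6
  [9→12]: (27.3+14.7)/2 × 3 = 63.0
  [12→13]: (14.7+11.9)/2 × 1 = 13.3
  [13→13.5]: (11.9+10.8)/2 × 0.5 = 5.675
  Sum = 819.675 ng/mL·h
Extrapolated tail: C_last / k_e = 10.8 / 0.207 = 52.174
AUC_0→∞ = 819.675 + 52.174 = 871.849 ng/mL·h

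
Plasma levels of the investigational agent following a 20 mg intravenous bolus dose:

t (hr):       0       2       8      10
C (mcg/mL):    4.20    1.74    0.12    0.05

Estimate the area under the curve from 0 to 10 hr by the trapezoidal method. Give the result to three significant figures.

Trapezoidal AUC_0→10:
  [0→2]: (4.20+1.74)/2 × 2 = 5.94
  [2→8]: (1.74+0.12)/2 × 6 = 5.58
  [8→10]: (0.12+0.05)/2 × 2 = 0.17
  Sum = 11.69 mcg/mL·hr

AUC = 11.7 mcg/mL·hr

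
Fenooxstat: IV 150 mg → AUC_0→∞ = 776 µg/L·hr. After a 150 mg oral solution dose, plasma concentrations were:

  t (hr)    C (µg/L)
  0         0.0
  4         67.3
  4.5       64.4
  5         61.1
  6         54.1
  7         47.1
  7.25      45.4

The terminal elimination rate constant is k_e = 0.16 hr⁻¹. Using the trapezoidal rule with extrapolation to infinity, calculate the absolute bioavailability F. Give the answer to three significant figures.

F = 0.776

Trapezoidal AUC_0→7.25 (oral solution):
  [0→4]: (0.0+67.3)/2 × 4 = 134.6
  [4→4.5]: (67.3+64.4)/2 × 0.5 = 32.925
  [4.5→5]: (64.4+61.1)/2 × 0.5 = 31.375
  [5→6]: (61.1+54.1)/2 × 1 = 57.6
  [6→7]: (54.1+47.1)/2 × 1 = 50.6
  [7→7.25]: (47.1+45.4)/2 × 0.25 = 11.5625
  Sum = 318.6625 µg/L·hr
Tail: C_last/k_e = 45.4/0.16 = 283.750
AUC_0→∞ (oral solution) = 318.6625 + 283.750 = 602.4125 µg/L·hr
F = (AUC_ev/D_ev)/(AUC_iv/D_iv) = (602.4125/150)/(776/150) = 4.01608/5.17333 = 0.7763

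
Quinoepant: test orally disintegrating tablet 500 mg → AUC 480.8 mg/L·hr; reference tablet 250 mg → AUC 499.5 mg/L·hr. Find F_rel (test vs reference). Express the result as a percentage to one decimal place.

F_rel = 48.1%

F_rel = (AUC_test/D_test) / (AUC_ref/D_ref)
      = (480.8/500) / (499.5/250)
      = 0.9616 / 1.998 = 0.4813 = 48.13%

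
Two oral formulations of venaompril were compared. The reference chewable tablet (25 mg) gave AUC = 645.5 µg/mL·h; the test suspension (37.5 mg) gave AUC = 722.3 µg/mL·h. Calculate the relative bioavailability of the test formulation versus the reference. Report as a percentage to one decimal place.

F_rel = (AUC_test/D_test) / (AUC_ref/D_ref)
      = (722.3/37.5) / (645.5/25)
      = 19.2613 / 25.82 = 0.7460 = 74.60%

F_rel = 74.6%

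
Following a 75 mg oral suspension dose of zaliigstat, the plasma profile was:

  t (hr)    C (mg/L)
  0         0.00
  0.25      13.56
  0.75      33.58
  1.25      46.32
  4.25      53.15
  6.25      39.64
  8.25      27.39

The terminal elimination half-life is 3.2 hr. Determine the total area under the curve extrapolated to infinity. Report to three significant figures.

Trapezoidal AUC_0→8.25:
  [0→0.25]: (0.00+13.56)/2 × 0.25 = 1.695
  [0.25→0.75]: (13.56+33.58)/2 × 0.5 = 11.785
  [0.75→1.25]: (33.58+46.32)/2 × 0.5 = 19.975
  [1.25→4.25]: (46.32+53.15)/2 × 3 = 149.205
  [4.25→6.25]: (53.15+39.64)/2 × 2 = 92.79
  [6.25→8.25]: (39.64+27.39)/2 × 2 = 67.03
  Sum = 342.48 mg/L·hr
k_e = ln2 / t½ = 0.693147 / 3.2 = 0.2166 hr^-1
Extrapolated tail: C_last / k_e = 27.39 / 0.2166 = 126.454
AUC_0→∞ = 342.48 + 126.454 = 468.934 mg/L·hr

AUC = 469 mg/L·hr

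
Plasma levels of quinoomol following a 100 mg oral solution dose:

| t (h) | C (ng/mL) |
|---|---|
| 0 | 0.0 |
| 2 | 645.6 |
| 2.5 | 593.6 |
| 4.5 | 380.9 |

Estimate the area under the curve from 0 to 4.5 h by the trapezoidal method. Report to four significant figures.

AUC = 1930 ng/mL·h

Trapezoidal AUC_0→4.5:
  [0→2]: (0.0+645.6)/2 × 2 = 645.6
  [2→2.5]: (645.6+593.6)/2 × 0.5 = 309.8
  [2.5→4.5]: (593.6+380.9)/2 × 2 = 974.5
  Sum = 1929.9 ng/mL·h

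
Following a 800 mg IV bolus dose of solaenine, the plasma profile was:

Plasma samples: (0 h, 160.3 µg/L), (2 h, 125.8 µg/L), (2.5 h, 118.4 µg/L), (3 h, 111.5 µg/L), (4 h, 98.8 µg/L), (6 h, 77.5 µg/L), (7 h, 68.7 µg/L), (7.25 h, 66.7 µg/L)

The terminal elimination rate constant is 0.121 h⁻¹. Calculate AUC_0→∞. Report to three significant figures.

AUC = 1330 µg/L·h

Trapezoidal AUC_0→7.25:
  [0→2]: (160.3+125.8)/2 × 2 = 286.1
  [2→2.5]: (125.8+118.4)/2 × 0.5 = 61.05
  [2.5→3]: (118.4+111.5)/2 × 0.5 = 57.475
  [3→4]: (111.5+98.8)/2 × 1 = 105.15
  [4→6]: (98.8+77.5)/2 × 2 = 176.3
  [6→7]: (77.5+68.7)/2 × 1 = 73.1
  [7→7.25]: (68.7+66.7)/2 × 0.25 = 16.925
  Sum = 776.1 µg/L·h
Extrapolated tail: C_last / k_e = 66.7 / 0.121 = 551.240
AUC_0→∞ = 776.1 + 551.240 = 1327.34 µg/L·h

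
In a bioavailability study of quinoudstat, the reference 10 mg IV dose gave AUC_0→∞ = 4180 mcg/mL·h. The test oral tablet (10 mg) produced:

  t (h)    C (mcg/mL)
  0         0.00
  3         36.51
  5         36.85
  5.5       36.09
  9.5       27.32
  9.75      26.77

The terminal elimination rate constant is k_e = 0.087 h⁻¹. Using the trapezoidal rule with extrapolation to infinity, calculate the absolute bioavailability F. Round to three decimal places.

F = 0.141

Trapezoidal AUC_0→9.75 (oral tablet):
  [0→3]: (0.00+36.51)/2 × 3 = 54.765
  [3→5]: (36.51+36.85)/2 × 2 = 73.36
  [5→5.5]: (36.85+36.09)/2 × 0.5 = 18.235
  [5.5→9.5]: (36.09+27.32)/2 × 4 = 126.82
  [9.5→9.75]: (27.32+26.77)/2 × 0.25 = 6.76125
  Sum = 279.94125 mcg/mL·h
Tail: C_last/k_e = 26.77/0.087 = 307.701
AUC_0→∞ (oral tablet) = 279.94125 + 307.701 = 587.64225 mcg/mL·h
F = (AUC_ev/D_ev)/(AUC_iv/D_iv) = (587.64225/10)/(4180/10) = 58.764225/418 = 0.1406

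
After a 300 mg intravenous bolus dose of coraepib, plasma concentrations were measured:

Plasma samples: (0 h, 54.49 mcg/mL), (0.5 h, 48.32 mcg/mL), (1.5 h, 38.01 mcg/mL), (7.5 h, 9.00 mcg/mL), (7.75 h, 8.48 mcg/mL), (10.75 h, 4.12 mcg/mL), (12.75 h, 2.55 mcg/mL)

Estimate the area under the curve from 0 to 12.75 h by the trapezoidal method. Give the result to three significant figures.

AUC = 238 mcg/mL·h

Trapezoidal AUC_0→12.75:
  [0→0.5]: (54.49+48.32)/2 × 0.5 = 25.7025
  [0.5→1.5]: (48.32+38.01)/2 × 1 = 43.165
  [1.5→7.5]: (38.01+9.00)/2 × 6 = 141.03
  [7.5→7.75]: (9.00+8.48)/2 × 0.25 = 2.185
  [7.75→10.75]: (8.48+4.12)/2 × 3 = 18.9
  [10.75→12.75]: (4.12+2.55)/2 × 2 = 6.67
  Sum = 237.6525 mcg/mL·h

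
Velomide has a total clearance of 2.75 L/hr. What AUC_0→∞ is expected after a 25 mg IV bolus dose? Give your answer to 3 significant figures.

AUC_0→∞ = Dose_iv / CL
        = 25 / 2.75 = 9.09091 mg/L·hr

AUC = 9.09 mg/L·hr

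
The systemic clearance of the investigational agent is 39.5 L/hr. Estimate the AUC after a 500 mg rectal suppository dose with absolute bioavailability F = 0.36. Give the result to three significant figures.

AUC_0→∞ = F × Dose / CL
        = 0.36 × 500 / 39.5 = 4.55696 mg/L·hr

AUC = 4.56 mg/L·hr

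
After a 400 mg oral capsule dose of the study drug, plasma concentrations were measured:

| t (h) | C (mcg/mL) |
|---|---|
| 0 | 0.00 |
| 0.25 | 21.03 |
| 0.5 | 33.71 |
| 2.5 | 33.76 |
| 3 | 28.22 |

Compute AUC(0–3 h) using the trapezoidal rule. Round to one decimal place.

AUC = 92.4 mcg/mL·h

Trapezoidal AUC_0→3:
  [0→0.25]: (0.00+21.03)/2 × 0.25 = 2.62875
  [0.25→0.5]: (21.03+33.71)/2 × 0.25 = 6.8425
  [0.5→2.5]: (33.71+33.76)/2 × 2 = 67.47
  [2.5→3]: (33.76+28.22)/2 × 0.5 = 15.495
  Sum = 92.43625 mcg/mL·h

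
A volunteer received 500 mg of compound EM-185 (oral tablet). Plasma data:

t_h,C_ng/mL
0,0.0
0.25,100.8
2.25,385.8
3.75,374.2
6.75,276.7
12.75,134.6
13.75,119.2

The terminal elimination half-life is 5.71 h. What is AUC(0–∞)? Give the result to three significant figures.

AUC = 4390 ng/mL·h

Trapezoidal AUC_0→13.75:
  [0→0.25]: (0.0+100.8)/2 × 0.25 = 12.6
  [0.25→2.25]: (100.8+385.8)/2 × 2 = 486.6
  [2.25→3.75]: (385.8+374.2)/2 × 1.5 = 570.0
  [3.75→6.75]: (374.2+276.7)/2 × 3 = 976.35
  [6.75→12.75]: (276.7+134.6)/2 × 6 = 1233.9
  [12.75→13.75]: (134.6+119.2)/2 × 1 = 126.9
  Sum = 3406.35 ng/mL·h
k_e = ln2 / t½ = 0.693147 / 5.71 = 0.1214 h^-1
Extrapolated tail: C_last / k_e = 119.2 / 0.1214 = 981.878
AUC_0→∞ = 3406.35 + 981.878 = 4388.228 ng/mL·h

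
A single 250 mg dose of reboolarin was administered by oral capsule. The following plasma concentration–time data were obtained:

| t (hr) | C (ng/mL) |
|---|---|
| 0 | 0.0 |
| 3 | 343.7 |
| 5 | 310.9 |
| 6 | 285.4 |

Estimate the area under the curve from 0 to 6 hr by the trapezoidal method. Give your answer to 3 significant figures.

AUC = 1470 ng/mL·hr

Trapezoidal AUC_0→6:
  [0→3]: (0.0+343.7)/2 × 3 = 515.55
  [3→5]: (343.7+310.9)/2 × 2 = 654.6
  [5→6]: (310.9+285.4)/2 × 1 = 298.15
  Sum = 1468.3 ng/mL·hr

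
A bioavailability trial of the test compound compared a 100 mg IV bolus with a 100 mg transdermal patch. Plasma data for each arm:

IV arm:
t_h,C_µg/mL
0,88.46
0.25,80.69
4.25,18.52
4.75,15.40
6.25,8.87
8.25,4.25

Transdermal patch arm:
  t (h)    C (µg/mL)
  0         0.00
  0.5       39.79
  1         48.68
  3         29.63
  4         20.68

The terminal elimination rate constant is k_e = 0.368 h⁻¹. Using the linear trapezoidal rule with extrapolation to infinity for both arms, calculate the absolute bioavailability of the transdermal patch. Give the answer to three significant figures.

F = 0.708

Trapezoidal AUC_0→8.25 (IV):
  [0→0.25]: (88.46+80.69)/2 × 0.25 = 21.14375
  [0.25→4.25]: (80.69+18.52)/2 × 4 = 198.42
  [4.25→4.75]: (18.52+15.40)/2 × 0.5 = 8.48
  [4.75→6.25]: (15.40+8.87)/2 × 1.5 = 18.2025
  [6.25→8.25]: (8.87+4.25)/2 × 2 = 13.12
  Sum = 259.36625 µg/mL·h
IV tail: 4.25/0.368 = 11.549; AUC_iv,0→∞ = 259.36625 + 11.549 = 270.91525 µg/mL·h
Trapezoidal AUC_0→4 (transdermal patch):
  [0→0.5]: (0.00+39.79)/2 × 0.5 = 9.9475
  [0.5→1]: (39.79+48.68)/2 × 0.5 = 22.1175
  [1→3]: (48.68+29.63)/2 × 2 = 78.31
  [3→4]: (29.63+20.68)/2 × 1 = 25.155
  Sum = 135.53 µg/mL·h
transdermal patch tail: 20.68/0.368 = 56.196; AUC_ev,0→∞ = 135.53 + 56.196 = 191.726 µg/mL·h
F = (AUC_ev/D_ev)/(AUC_iv/D_iv) = (191.726/100)/(270.91525/100) = 1.91726/2.7091525 = 0.7077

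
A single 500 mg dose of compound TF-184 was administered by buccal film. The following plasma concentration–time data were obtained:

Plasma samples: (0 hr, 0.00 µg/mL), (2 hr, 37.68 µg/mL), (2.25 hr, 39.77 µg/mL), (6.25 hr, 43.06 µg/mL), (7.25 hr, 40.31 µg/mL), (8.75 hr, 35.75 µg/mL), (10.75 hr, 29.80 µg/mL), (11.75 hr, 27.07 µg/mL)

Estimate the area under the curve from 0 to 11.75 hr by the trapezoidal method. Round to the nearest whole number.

Trapezoidal AUC_0→11.75:
  [0→2]: (0.00+37.68)/2 × 2 = 37.68
  [2→2.25]: (37.68+39.77)/2 × 0.25 = 9.68125
  [2.25→6.25]: (39.77+43.06)/2 × 4 = 165.66
  [6.25→7.25]: (43.06+40.31)/2 × 1 = 41.685
  [7.25→8.75]: (40.31+35.75)/2 × 1.5 = 57.045
  [8.75→10.75]: (35.75+29.80)/2 × 2 = 65.55
  [10.75→11.75]: (29.80+27.07)/2 × 1 = 28.435
  Sum = 405.73625 µg/mL·hr

AUC = 406 µg/mL·hr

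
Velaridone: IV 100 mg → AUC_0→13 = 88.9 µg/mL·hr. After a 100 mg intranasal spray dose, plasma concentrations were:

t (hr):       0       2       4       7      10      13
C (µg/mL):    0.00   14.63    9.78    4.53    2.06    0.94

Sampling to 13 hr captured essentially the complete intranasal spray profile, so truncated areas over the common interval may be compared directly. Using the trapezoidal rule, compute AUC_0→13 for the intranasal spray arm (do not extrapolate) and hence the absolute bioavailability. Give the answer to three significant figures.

Trapezoidal AUC_0→13 (intranasal spray):
  [0→2]: (0.00+14.63)/2 × 2 = 14.63
  [2→4]: (14.63+9.78)/2 × 2 = 24.41
  [4→7]: (9.78+4.53)/2 × 3 = 21.465
  [7→10]: (4.53+2.06)/2 × 3 = 9.885
  [10→13]: (2.06+0.94)/2 × 3 = 4.5
  Sum = 74.89 µg/mL·hr
F = (AUC_ev/D_ev)/(AUC_iv/D_iv) = (74.89/100)/(88.9/100) = 0.7489/0.889 = 0.8424

F = 0.842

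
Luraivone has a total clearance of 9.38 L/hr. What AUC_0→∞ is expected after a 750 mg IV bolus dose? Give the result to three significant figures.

AUC = 80.0 mg/L·hr

AUC_0→∞ = Dose_iv / CL
        = 750 / 9.38 = 79.9574 mg/L·hr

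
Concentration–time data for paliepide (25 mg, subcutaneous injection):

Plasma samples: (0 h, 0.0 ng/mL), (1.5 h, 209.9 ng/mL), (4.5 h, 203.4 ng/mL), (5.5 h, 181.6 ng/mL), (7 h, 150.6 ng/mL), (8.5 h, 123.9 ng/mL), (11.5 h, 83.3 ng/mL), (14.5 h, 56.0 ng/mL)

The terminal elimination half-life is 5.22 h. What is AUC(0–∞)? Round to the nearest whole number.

Trapezoidal AUC_0→14.5:
  [0→1.5]: (0.0+209.9)/2 × 1.5 = 157.425
  [1.5→4.5]: (209.9+203.4)/2 × 3 = 619.95
  [4.5→5.5]: (203.4+181.6)/2 × 1 = 192.5
  [5.5→7]: (181.6+150.6)/2 × 1.5 = 249.15
  [7→8.5]: (150.6+123.9)/2 × 1.5 = 205.875
  [8.5→11.5]: (123.9+83.3)/2 × 3 = 310.8
  [11.5→14.5]: (83.3+56.0)/2 × 3 = 208.95
  Sum = 1944.65 ng/mL·h
k_e = ln2 / t½ = 0.693147 / 5.22 = 0.1328 h^-1
Extrapolated tail: C_last / k_e = 56.0 / 0.1328 = 421.687
AUC_0→∞ = 1944.65 + 421.687 = 2366.337 ng/mL·h

AUC = 2366 ng/mL·h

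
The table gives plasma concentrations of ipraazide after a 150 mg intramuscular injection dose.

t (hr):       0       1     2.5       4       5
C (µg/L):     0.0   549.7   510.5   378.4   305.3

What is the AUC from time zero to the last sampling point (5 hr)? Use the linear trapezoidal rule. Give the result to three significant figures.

AUC = 2080 µg/L·hr

Trapezoidal AUC_0→5:
  [0→1]: (0.0+549.7)/2 × 1 = 274.85
  [1→2.5]: (549.7+510.5)/2 × 1.5 = 795.15
  [2.5→4]: (510.5+378.4)/2 × 1.5 = 666.675
  [4→5]: (378.4+305.3)/2 × 1 = 341.85
  Sum = 2078.525 µg/L·hr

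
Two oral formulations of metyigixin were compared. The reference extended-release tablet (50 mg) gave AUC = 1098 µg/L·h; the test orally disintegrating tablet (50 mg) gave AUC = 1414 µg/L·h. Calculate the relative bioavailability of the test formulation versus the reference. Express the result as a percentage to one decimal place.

F_rel = 128.8%

F_rel = (AUC_test/D_test) / (AUC_ref/D_ref)
      = (1414/50) / (1098/50)
      = 28.28 / 21.96 = 1.2878 = 128.78%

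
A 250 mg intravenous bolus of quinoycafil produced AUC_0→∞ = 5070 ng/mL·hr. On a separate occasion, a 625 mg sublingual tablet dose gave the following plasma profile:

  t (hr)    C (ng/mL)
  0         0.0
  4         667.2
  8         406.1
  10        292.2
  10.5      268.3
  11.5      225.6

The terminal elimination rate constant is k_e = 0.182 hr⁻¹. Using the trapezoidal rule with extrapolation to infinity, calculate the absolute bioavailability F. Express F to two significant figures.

Trapezoidal AUC_0→11.5 (sublingual tablet):
  [0→4]: (0.0+667.2)/2 × 4 = 1334.4
  [4→8]: (667.2+406.1)/2 × 4 = 2146.6
  [8→10]: (406.1+292.2)/2 × 2 = 698.3
  [10→10.5]: (292.2+268.3)/2 × 0.5 = 140.125
  [10.5→11.5]: (268.3+225.6)/2 × 1 = 246.95
  Sum = 4566.375 ng/mL·hr
Tail: C_last/k_e = 225.6/0.182 = 1239.560
AUC_0→∞ (sublingual tablet) = 4566.375 + 1239.560 = 5805.935 ng/mL·hr
F = (AUC_ev/D_ev)/(AUC_iv/D_iv) = (5805.935/625)/(5070/250) = 9.289496/20.28 = 0.4581

F = 0.46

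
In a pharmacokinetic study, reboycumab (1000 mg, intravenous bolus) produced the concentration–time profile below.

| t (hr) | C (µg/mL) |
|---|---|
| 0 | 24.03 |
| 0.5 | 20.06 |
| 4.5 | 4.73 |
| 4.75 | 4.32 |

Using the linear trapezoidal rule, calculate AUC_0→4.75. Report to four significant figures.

AUC = 61.73 µg/mL·hr

Trapezoidal AUC_0→4.75:
  [0→0.5]: (24.03+20.06)/2 × 0.5 = 11.0225
  [0.5→4.5]: (20.06+4.73)/2 × 4 = 49.58
  [4.5→4.75]: (4.73+4.32)/2 × 0.25 = 1.13125
  Sum = 61.73375 µg/mL·hr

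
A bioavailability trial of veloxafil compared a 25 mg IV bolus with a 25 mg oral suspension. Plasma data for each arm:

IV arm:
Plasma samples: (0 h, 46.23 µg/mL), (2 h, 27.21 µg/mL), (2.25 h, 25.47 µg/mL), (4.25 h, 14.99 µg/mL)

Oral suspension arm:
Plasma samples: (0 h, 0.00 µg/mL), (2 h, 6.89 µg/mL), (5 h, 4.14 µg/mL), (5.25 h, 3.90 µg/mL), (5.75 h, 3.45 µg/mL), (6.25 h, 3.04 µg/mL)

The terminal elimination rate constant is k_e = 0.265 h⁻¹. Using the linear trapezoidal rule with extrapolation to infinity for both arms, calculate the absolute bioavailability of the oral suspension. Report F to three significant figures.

Trapezoidal AUC_0→4.25 (IV):
  [0→2]: (46.23+27.21)/2 × 2 = 73.44
  [2→2.25]: (27.21+25.47)/2 × 0.25 = 6.585
  [2.25→4.25]: (25.47+14.99)/2 × 2 = 40.46
  Sum = 120.485 µg/mL·h
IV tail: 14.99/0.265 = 56.566; AUC_iv,0→∞ = 120.485 + 56.566 = 177.051 µg/mL·h
Trapezoidal AUC_0→6.25 (oral suspension):
  [0→2]: (0.00+6.89)/2 × 2 = 6.89
  [2→5]: (6.89+4.14)/2 × 3 = 16.545
  [5→5.25]: (4.14+3.90)/2 × 0.25 = 1.005
  [5.25→5.75]: (3.90+3.45)/2 × 0.5 = 1.8375
  [5.75→6.25]: (3.45+3.04)/2 × 0.5 = 1.6225
  Sum = 27.9 µg/mL·h
oral suspension tail: 3.04/0.265 = 11.472; AUC_ev,0→∞ = 27.9 + 11.472 = 39.372 µg/mL·h
F = (AUC_ev/D_ev)/(AUC_iv/D_iv) = (39.372/25)/(177.051/25) = 1.57488/7.08204 = 0.2224

F = 0.222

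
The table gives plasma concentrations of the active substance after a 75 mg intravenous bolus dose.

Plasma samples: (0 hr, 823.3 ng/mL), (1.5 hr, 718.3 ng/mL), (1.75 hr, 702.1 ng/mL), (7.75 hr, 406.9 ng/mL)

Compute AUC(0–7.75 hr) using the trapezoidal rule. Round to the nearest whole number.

AUC = 4661 ng/mL·hr

Trapezoidal AUC_0→7.75:
  [0→1.5]: (823.3+718.3)/2 × 1.5 = 1156.2
  [1.5→1.75]: (718.3+702.1)/2 × 0.25 = 177.55
  [1.75→7.75]: (702.1+406.9)/2 × 6 = 3327.0
  Sum = 4660.75 ng/mL·hr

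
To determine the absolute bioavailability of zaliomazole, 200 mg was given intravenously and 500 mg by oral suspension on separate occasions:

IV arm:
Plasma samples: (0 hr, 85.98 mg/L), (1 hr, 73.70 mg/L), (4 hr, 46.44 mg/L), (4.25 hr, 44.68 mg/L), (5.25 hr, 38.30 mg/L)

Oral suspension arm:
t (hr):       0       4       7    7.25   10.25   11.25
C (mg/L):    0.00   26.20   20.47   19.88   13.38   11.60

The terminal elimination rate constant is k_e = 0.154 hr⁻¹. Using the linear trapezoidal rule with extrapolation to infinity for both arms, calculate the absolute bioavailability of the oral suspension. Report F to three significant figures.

Trapezoidal AUC_0→5.25 (IV):
  [0→1]: (85.98+73.70)/2 × 1 = 79.84
  [1→4]: (73.70+46.44)/2 × 3 = 180.21
  [4→4.25]: (46.44+44.68)/2 × 0.25 = 11.39
  [4.25→5.25]: (44.68+38.30)/2 × 1 = 41.49
  Sum = 312.93 mg/L·hr
IV tail: 38.30/0.154 = 248.701; AUC_iv,0→∞ = 312.93 + 248.701 = 561.631 mg/L·hr
Trapezoidal AUC_0→11.25 (oral suspension):
  [0→4]: (0.00+26.20)/2 × 4 = 52.4
  [4→7]: (26.20+20.47)/2 × 3 = 70.005
  [7→7.25]: (20.47+19.88)/2 × 0.25 = 5.04375
  [7.25→10.25]: (19.88+13.38)/2 × 3 = 49.89
  [10.25→11.25]: (13.38+11.60)/2 × 1 = 12.49
  Sum = 189.82875 mg/L·hr
oral suspension tail: 11.60/0.154 = 75.325; AUC_ev,0→∞ = 189.82875 + 75.325 = 265.15375 mg/L·hr
F = (AUC_ev/D_ev)/(AUC_iv/D_iv) = (265.15375/500)/(561.631/200) = 0.5303075/2.808155 = 0.1888

F = 0.189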